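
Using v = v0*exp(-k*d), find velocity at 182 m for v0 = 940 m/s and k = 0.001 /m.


v = v0*exp(-k*d) = 940*exp(-0.001*182) = 783.6 m/s

783.6 m/s


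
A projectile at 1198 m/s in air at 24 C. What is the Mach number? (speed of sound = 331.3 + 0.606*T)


a = 331.3 + 0.606*(24) = 345.844 m/s
M = v/a = 1198/345.844 = 3.464

3.464


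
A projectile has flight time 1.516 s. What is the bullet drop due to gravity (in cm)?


drop = 0.5*g*t^2 = 0.5*9.81*1.516^2 = 11.2729 m ≈ 1127 cm

1127 cm


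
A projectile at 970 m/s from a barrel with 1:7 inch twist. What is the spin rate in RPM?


twist_m = 7*0.0254 = 0.1778 m
spin = v/twist = 970/0.1778 = 5455.568 rev/s
RPM = spin*60 = 5455.568*60 ≈ 327334 RPM

327334 RPM


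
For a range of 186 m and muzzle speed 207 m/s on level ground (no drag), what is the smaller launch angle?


sin(2*theta) = R*g/v0^2 = 186*9.81/207^2 = 0.0425835, theta = arcsin(0.0425835)/2 = 1.22°

1.22 degrees


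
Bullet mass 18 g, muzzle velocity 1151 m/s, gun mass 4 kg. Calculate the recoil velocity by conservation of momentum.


v_recoil = m_p * v_p / m_gun = 0.018 * 1151 / 4 = 5.179 m/s

5.179 m/s


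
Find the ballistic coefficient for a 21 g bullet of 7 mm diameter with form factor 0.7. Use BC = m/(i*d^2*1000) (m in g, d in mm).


BC = m/(i*d^2*1000) = 21/(0.7 * 7^2 * 1000) = 0.0006122

0.0006122


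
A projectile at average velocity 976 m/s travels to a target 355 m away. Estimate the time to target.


t = d/v = 355/976 = 0.3637 s

0.3637 s


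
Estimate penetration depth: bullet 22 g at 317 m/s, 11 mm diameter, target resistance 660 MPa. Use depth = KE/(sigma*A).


A = pi*(d/2)^2 = pi*(11/2)^2 = 95.0332 mm^2
E = 0.5*m*v^2 = 0.5*0.022*317^2 = 1105.38 J
depth = E/(sigma*A) = 1105.38 J / (660 MPa * 95.0332 mm^2) = 1105.38/(660 * 95.0332) m = 0.0176235 m ≈ 17.62 mm

17.62 mm


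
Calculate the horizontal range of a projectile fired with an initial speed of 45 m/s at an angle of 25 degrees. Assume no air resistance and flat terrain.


R = v0^2 * sin(2*theta) / g = 45^2 * sin(2*25°) / 9.81 = 158.1 m

158.1 m


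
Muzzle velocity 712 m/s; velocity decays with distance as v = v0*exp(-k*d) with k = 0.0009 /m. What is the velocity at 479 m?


v = v0*exp(-k*d) = 712*exp(-0.0009*479) = 462.7 m/s

462.7 m/s


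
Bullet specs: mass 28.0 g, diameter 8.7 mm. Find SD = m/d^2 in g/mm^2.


SD = m/d^2 = 28.0/8.7^2 = 0.3699 g/mm^2

0.3699 g/mm^2


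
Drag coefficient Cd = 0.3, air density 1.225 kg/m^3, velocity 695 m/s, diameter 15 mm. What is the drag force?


A = pi*(d/2)^2 = pi*(15/2000)^2 = 1.76715e-04 m^2
Fd = 0.5*Cd*rho*A*v^2 = 0.5*0.3*1.225*1.76715e-04*695^2 = 15.68 N

15.68 N


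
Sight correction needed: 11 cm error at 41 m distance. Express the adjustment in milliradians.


1 mrad subtends 1 cm per 10 m of range, so adj = error_cm / (dist_m / 10) = 11 / (41/10) = 2.683 mrad

2.683 mrad


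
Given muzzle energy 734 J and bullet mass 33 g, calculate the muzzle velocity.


v = sqrt(2*E/m) = sqrt(2*734/0.033) = 210.9 m/s

210.9 m/s


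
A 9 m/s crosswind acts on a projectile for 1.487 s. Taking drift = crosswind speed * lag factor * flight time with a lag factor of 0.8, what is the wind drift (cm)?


drift = v_wind * lag * t = 9 * 0.8 * 1.487 = 10.7064 m ≈ 1071 cm

1071 cm


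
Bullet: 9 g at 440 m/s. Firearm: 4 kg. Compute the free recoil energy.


v_r = m_p*v_p/m_gun = 0.009*440/4 = 0.99 m/s, E_r = 0.5*m_gun*v_r^2 = 0.5*4*0.99^2 = 1.96 J

1.96 J


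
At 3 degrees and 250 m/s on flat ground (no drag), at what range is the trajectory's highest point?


R = v0^2*sin(2*theta)/g = 250^2*sin(2*3°)/9.81 = 665.956 m
apex_dist = R/2 = 665.956/2 = 333 m

333 m


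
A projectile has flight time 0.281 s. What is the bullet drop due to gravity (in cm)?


drop = 0.5*g*t^2 = 0.5*9.81*0.281^2 = 0.387304 m ≈ 38.73 cm

38.73 cm


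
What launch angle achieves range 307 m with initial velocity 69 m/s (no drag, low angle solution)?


sin(2*theta) = R*g/v0^2 = 307*9.81/69^2 = 0.632571, theta = arcsin(0.632571)/2 = 19.62°

19.62 degrees


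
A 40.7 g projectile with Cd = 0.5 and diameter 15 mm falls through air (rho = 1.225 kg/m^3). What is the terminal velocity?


A = pi*(d/2)^2 = pi*(15/2000)^2 = 1.76715e-04 m^2
vt = sqrt(2mg/(Cd*rho*A)) = sqrt(2*0.0407*9.81/(0.5 * 1.225 * 1.76715e-04)) = 85.89 m/s

85.89 m/s


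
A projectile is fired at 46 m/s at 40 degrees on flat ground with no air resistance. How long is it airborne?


T = 2*v0*sin(theta)/g = 2*46*sin(40°)/9.81 = 6.028 s

6.028 s


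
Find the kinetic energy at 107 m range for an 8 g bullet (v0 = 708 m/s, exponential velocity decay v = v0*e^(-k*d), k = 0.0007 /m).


v = v0*exp(-k*d) = 708*exp(-0.0007*107) = 656.908 m/s
E = 0.5*m*v^2 = 0.5*0.008*656.908^2 = 1726 J

1726 J


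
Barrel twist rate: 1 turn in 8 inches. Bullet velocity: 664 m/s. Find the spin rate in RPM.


twist_m = 8*0.0254 = 0.2032 m
spin = v/twist = 664/0.2032 = 3267.717 rev/s
RPM = spin*60 = 3267.717*60 ≈ 196063 RPM

196063 RPM


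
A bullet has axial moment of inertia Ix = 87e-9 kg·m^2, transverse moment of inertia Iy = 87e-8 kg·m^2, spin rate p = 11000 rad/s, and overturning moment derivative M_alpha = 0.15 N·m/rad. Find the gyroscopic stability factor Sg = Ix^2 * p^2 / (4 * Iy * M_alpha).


Sg = Ix^2 * p^2 / (4 * Iy * M_alpha) = (87e-9)^2 * 11000^2 / (4 * 87e-8 * 0.15) = 1.755

1.755


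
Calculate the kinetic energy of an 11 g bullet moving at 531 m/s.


E = 0.5*m*v^2 = 0.5*0.011*531^2 = 1551 J

1551 J


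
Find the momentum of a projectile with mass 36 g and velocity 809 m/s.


p = m*v = 0.036*809 = 29.12 kg·m/s

29.12 kg·m/s


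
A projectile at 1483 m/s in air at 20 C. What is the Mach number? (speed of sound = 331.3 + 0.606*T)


a = 331.3 + 0.606*(20) = 343.42 m/s
M = v/a = 1483/343.42 = 4.318

4.318


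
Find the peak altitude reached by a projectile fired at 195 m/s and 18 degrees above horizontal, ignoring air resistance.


H = (v0*sin(theta))^2 / (2g) = (195*sin(18°))^2 / (2*9.81) = 185.1 m

185.1 m


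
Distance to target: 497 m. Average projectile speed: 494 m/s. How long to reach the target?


t = d/v = 497/494 = 1.006 s

1.006 s


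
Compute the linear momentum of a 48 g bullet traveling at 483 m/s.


p = m*v = 0.048*483 = 23.18 kg·m/s

23.18 kg·m/s


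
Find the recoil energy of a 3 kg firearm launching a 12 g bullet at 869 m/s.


v_r = m_p*v_p/m_gun = 0.012*869/3 = 3.476 m/s, E_r = 0.5*m_gun*v_r^2 = 0.5*3*3.476^2 = 18.12 J

18.12 J


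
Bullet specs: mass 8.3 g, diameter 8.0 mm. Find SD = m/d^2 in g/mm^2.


SD = m/d^2 = 8.3/8.0^2 = 0.1297 g/mm^2

0.1297 g/mm^2


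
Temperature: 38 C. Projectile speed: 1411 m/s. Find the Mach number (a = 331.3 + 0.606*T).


a = 331.3 + 0.606*(38) = 354.328 m/s
M = v/a = 1411/354.328 = 3.982

3.982


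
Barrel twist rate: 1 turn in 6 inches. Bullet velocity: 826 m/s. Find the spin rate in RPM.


twist_m = 6*0.0254 = 0.1524 m
spin = v/twist = 826/0.1524 = 5419.948 rev/s
RPM = spin*60 = 5419.948*60 ≈ 325197 RPM

325197 RPM


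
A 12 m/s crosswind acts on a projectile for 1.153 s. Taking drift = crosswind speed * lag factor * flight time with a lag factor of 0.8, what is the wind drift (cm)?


drift = v_wind * lag * t = 12 * 0.8 * 1.153 = 11.0688 m ≈ 1107 cm

1107 cm


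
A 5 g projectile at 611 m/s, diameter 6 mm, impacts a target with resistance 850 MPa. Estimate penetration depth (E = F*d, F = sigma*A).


A = pi*(d/2)^2 = pi*(6/2)^2 = 28.2743 mm^2
E = 0.5*m*v^2 = 0.5*0.005*611^2 = 933.303 J
depth = E/(sigma*A) = 933.303 J / (850 MPa * 28.2743 mm^2) = 933.303/(850 * 28.2743) m = 0.0388339 m ≈ 38.83 mm

38.83 mm


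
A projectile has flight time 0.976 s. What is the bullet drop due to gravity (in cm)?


drop = 0.5*g*t^2 = 0.5*9.81*0.976^2 = 4.67239 m ≈ 467.2 cm

467.2 cm


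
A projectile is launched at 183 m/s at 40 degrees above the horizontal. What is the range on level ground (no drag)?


R = v0^2 * sin(2*theta) / g = 183^2 * sin(2*40°) / 9.81 = 3362 m

3362 m


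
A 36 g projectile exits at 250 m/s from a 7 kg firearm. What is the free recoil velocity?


v_recoil = m_p * v_p / m_gun = 0.036 * 250 / 7 = 1.286 m/s

1.286 m/s


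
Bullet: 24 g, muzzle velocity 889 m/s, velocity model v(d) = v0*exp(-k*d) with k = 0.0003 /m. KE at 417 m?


v = v0*exp(-k*d) = 889*exp(-0.0003*417) = 784.461 m/s
E = 0.5*m*v^2 = 0.5*0.024*784.461^2 = 7385 J

7385 J


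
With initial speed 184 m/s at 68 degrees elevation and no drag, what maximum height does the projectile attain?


H = (v0*sin(theta))^2 / (2g) = (184*sin(68°))^2 / (2*9.81) = 1483 m

1483 m


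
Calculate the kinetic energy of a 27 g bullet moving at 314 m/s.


E = 0.5*m*v^2 = 0.5*0.027*314^2 = 1331 J

1331 J


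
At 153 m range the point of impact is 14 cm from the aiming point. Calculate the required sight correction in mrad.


1 mrad subtends 1 cm per 10 m of range, so adj = error_cm / (dist_m / 10) = 14 / (153/10) = 0.915 mrad

0.915 mrad


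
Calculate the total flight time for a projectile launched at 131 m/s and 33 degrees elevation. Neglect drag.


T = 2*v0*sin(theta)/g = 2*131*sin(33°)/9.81 = 14.55 s

14.55 s


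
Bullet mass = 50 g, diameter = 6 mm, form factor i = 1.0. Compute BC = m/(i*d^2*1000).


BC = m/(i*d^2*1000) = 50/(1.0 * 6^2 * 1000) = 0.001389

0.001389


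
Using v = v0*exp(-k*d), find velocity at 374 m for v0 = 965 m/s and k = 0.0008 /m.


v = v0*exp(-k*d) = 965*exp(-0.0008*374) = 715.5 m/s

715.5 m/s


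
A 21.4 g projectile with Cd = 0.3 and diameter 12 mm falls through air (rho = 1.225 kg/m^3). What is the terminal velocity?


A = pi*(d/2)^2 = pi*(12/2000)^2 = 1.13097e-04 m^2
vt = sqrt(2mg/(Cd*rho*A)) = sqrt(2*0.0214*9.81/(0.3 * 1.225 * 1.13097e-04)) = 100.5 m/s

100.5 m/s


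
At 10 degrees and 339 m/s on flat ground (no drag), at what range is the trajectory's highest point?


R = v0^2*sin(2*theta)/g = 339^2*sin(2*10°)/9.81 = 4006.66 m
apex_dist = R/2 = 4006.66/2 = 2003 m

2003 m


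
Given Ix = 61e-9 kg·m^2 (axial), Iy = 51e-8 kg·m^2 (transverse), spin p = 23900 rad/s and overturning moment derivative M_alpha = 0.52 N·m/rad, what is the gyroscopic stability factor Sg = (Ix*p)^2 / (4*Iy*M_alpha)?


Sg = Ix^2 * p^2 / (4 * Iy * M_alpha) = (61e-9)^2 * 23900^2 / (4 * 51e-8 * 0.52) = 2.004

2.004


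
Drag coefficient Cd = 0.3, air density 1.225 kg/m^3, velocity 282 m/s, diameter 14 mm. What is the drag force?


A = pi*(d/2)^2 = pi*(14/2000)^2 = 1.53938e-04 m^2
Fd = 0.5*Cd*rho*A*v^2 = 0.5*0.3*1.225*1.53938e-04*282^2 = 2.249 N

2.249 N


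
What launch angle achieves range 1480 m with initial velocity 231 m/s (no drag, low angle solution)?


sin(2*theta) = R*g/v0^2 = 1480*9.81/231^2 = 0.272086, theta = arcsin(0.272086)/2 = 7.894°

7.894 degrees


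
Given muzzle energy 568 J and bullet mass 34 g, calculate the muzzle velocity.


v = sqrt(2*E/m) = sqrt(2*568/0.034) = 182.8 m/s

182.8 m/s


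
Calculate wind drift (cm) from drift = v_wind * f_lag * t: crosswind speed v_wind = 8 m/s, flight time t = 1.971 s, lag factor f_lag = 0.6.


drift = v_wind * lag * t = 8 * 0.6 * 1.971 = 9.4608 m ≈ 946.1 cm

946.1 cm


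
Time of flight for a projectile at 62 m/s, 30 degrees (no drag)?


T = 2*v0*sin(theta)/g = 2*62*sin(30°)/9.81 = 6.32 s

6.32 s


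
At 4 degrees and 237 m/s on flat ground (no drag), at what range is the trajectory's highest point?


R = v0^2*sin(2*theta)/g = 237^2*sin(2*4°)/9.81 = 796.862 m
apex_dist = R/2 = 796.862/2 = 398.4 m

398.4 m


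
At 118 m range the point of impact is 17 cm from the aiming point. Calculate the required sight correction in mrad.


1 mrad subtends 1 cm per 10 m of range, so adj = error_cm / (dist_m / 10) = 17 / (118/10) = 1.441 mrad

1.441 mrad


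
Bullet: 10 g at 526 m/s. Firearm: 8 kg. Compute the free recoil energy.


v_r = m_p*v_p/m_gun = 0.01*526/8 = 0.6575 m/s, E_r = 0.5*m_gun*v_r^2 = 0.5*8*0.6575^2 = 1.729 J

1.729 J


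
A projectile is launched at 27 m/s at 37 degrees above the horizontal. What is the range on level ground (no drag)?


R = v0^2 * sin(2*theta) / g = 27^2 * sin(2*37°) / 9.81 = 71.43 m

71.43 m


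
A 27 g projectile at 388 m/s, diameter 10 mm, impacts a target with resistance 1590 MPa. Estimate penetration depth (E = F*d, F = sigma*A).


A = pi*(d/2)^2 = pi*(10/2)^2 = 78.5398 mm^2
E = 0.5*m*v^2 = 0.5*0.027*388^2 = 2032.34 J
depth = E/(sigma*A) = 2032.34 J / (1590 MPa * 78.5398 mm^2) = 2032.34/(1590 * 78.5398) m = 0.0162746 m ≈ 16.27 mm

16.27 mm


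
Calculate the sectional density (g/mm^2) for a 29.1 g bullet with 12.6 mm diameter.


SD = m/d^2 = 29.1/12.6^2 = 0.1833 g/mm^2

0.1833 g/mm^2


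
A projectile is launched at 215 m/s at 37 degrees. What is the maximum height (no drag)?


H = (v0*sin(theta))^2 / (2g) = (215*sin(37°))^2 / (2*9.81) = 853.3 m

853.3 m


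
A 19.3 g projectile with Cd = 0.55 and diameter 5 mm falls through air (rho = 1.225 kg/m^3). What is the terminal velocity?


A = pi*(d/2)^2 = pi*(5/2000)^2 = 1.96350e-05 m^2
vt = sqrt(2mg/(Cd*rho*A)) = sqrt(2*0.0193*9.81/(0.55 * 1.225 * 1.96350e-05)) = 169.2 m/s

169.2 m/s


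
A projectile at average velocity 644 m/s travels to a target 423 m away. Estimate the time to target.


t = d/v = 423/644 = 0.6568 s

0.6568 s


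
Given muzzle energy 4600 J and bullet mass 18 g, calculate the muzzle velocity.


v = sqrt(2*E/m) = sqrt(2*4600/0.018) = 714.9 m/s

714.9 m/s


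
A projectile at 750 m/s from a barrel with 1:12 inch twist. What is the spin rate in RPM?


twist_m = 12*0.0254 = 0.3048 m
spin = v/twist = 750/0.3048 = 2460.63 rev/s
RPM = spin*60 = 2460.63*60 ≈ 147638 RPM

147638 RPM


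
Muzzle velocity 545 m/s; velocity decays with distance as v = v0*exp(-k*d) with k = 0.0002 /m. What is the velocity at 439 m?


v = v0*exp(-k*d) = 545*exp(-0.0002*439) = 499.2 m/s

499.2 m/s


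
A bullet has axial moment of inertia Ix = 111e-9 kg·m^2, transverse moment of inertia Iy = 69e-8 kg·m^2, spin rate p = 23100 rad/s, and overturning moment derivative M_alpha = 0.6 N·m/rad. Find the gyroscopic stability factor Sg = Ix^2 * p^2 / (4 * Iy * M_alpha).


Sg = Ix^2 * p^2 / (4 * Iy * M_alpha) = (111e-9)^2 * 23100^2 / (4 * 69e-8 * 0.6) = 3.97

3.97


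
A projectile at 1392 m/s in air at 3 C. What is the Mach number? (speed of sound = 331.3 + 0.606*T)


a = 331.3 + 0.606*(3) = 333.118 m/s
M = v/a = 1392/333.118 = 4.179

4.179


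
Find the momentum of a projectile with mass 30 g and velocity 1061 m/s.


p = m*v = 0.03*1061 = 31.83 kg·m/s

31.83 kg·m/s


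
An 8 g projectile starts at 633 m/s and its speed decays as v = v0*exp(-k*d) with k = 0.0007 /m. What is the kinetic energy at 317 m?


v = v0*exp(-k*d) = 633*exp(-0.0007*317) = 507.03 m/s
E = 0.5*m*v^2 = 0.5*0.008*507.03^2 = 1028 J

1028 J


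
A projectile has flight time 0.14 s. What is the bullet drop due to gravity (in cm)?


drop = 0.5*g*t^2 = 0.5*9.81*0.14^2 = 0.096138 m ≈ 9.614 cm

9.614 cm


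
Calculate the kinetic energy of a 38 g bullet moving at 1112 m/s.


E = 0.5*m*v^2 = 0.5*0.038*1112^2 = 23494 J

23494 J


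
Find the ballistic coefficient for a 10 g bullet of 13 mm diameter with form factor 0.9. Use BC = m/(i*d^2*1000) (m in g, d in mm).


BC = m/(i*d^2*1000) = 10/(0.9 * 13^2 * 1000) = 6.575e-05

6.575e-05


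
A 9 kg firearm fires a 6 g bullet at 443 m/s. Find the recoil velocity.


v_recoil = m_p * v_p / m_gun = 0.006 * 443 / 9 = 0.2953 m/s

0.2953 m/s


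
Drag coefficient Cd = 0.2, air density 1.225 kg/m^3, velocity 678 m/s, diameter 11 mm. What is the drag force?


A = pi*(d/2)^2 = pi*(11/2000)^2 = 9.50332e-05 m^2
Fd = 0.5*Cd*rho*A*v^2 = 0.5*0.2*1.225*9.50332e-05*678^2 = 5.351 N

5.351 N


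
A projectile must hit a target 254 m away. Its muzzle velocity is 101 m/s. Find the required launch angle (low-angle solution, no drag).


sin(2*theta) = R*g/v0^2 = 254*9.81/101^2 = 0.244264, theta = arcsin(0.244264)/2 = 7.069°

7.069 degrees


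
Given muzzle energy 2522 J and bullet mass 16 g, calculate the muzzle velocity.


v = sqrt(2*E/m) = sqrt(2*2522/0.016) = 561.5 m/s

561.5 m/s


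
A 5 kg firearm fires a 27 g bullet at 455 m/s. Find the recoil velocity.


v_recoil = m_p * v_p / m_gun = 0.027 * 455 / 5 = 2.457 m/s

2.457 m/s


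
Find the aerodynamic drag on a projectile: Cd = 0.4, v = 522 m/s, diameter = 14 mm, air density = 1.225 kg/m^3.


A = pi*(d/2)^2 = pi*(14/2000)^2 = 1.53938e-04 m^2
Fd = 0.5*Cd*rho*A*v^2 = 0.5*0.4*1.225*1.53938e-04*522^2 = 10.28 N

10.28 N


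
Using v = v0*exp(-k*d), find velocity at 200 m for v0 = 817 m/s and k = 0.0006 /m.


v = v0*exp(-k*d) = 817*exp(-0.0006*200) = 724.6 m/s

724.6 m/s


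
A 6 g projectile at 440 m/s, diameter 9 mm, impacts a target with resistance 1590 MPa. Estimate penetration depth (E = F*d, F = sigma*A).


A = pi*(d/2)^2 = pi*(9/2)^2 = 63.6173 mm^2
E = 0.5*m*v^2 = 0.5*0.006*440^2 = 580.8 J
depth = E/(sigma*A) = 580.8 J / (1590 MPa * 63.6173 mm^2) = 580.8/(1590 * 63.6173) m = 0.00574189 m ≈ 5.742 mm

5.742 mm


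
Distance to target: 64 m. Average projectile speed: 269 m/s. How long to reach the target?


t = d/v = 64/269 = 0.2379 s

0.2379 s


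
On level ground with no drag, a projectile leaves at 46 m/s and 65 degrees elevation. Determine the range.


R = v0^2 * sin(2*theta) / g = 46^2 * sin(2*65°) / 9.81 = 165.2 m

165.2 m


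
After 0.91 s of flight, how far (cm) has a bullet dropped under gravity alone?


drop = 0.5*g*t^2 = 0.5*9.81*0.91^2 = 4.06183 m ≈ 406.2 cm

406.2 cm


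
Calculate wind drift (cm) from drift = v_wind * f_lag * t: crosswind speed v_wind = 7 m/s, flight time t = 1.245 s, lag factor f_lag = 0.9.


drift = v_wind * lag * t = 7 * 0.9 * 1.245 = 7.8435 m ≈ 784.4 cm

784.4 cm


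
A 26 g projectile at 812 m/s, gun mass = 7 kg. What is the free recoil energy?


v_r = m_p*v_p/m_gun = 0.026*812/7 = 3.016 m/s, E_r = 0.5*m_gun*v_r^2 = 0.5*7*3.016^2 = 31.84 J

31.84 J


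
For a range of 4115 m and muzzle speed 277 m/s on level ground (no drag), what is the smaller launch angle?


sin(2*theta) = R*g/v0^2 = 4115*9.81/277^2 = 0.526113, theta = arcsin(0.526113)/2 = 15.87°

15.87 degrees


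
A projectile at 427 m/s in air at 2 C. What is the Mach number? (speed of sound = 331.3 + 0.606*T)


a = 331.3 + 0.606*(2) = 332.512 m/s
M = v/a = 427/332.512 = 1.284

1.284


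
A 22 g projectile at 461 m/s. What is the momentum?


p = m*v = 0.022*461 = 10.14 kg·m/s

10.14 kg·m/s


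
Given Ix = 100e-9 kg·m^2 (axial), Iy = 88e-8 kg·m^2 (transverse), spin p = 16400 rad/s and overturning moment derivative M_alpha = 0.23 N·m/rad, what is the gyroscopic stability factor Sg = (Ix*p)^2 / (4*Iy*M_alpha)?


Sg = Ix^2 * p^2 / (4 * Iy * M_alpha) = (100e-9)^2 * 16400^2 / (4 * 88e-8 * 0.23) = 3.322

3.322


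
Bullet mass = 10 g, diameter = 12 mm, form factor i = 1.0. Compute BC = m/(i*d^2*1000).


BC = m/(i*d^2*1000) = 10/(1.0 * 12^2 * 1000) = 6.944e-05

6.944e-05


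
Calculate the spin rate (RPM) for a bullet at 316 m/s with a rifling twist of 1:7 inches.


twist_m = 7*0.0254 = 0.1778 m
spin = v/twist = 316/0.1778 = 1777.278 rev/s
RPM = spin*60 = 1777.278*60 ≈ 106637 RPM

106637 RPM


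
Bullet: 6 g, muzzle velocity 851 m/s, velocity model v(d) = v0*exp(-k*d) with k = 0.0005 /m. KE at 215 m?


v = v0*exp(-k*d) = 851*exp(-0.0005*215) = 764.263 m/s
E = 0.5*m*v^2 = 0.5*0.006*764.263^2 = 1752 J

1752 J


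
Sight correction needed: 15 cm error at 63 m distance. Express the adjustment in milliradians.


1 mrad subtends 1 cm per 10 m of range, so adj = error_cm / (dist_m / 10) = 15 / (63/10) = 2.381 mrad

2.381 mrad


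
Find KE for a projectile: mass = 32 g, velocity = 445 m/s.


E = 0.5*m*v^2 = 0.5*0.032*445^2 = 3168 J

3168 J


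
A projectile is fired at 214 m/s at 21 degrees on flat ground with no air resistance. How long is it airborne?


T = 2*v0*sin(theta)/g = 2*214*sin(21°)/9.81 = 15.64 s

15.64 s


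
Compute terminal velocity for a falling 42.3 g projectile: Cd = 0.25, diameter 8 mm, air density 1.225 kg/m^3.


A = pi*(d/2)^2 = pi*(8/2000)^2 = 5.02655e-05 m^2
vt = sqrt(2mg/(Cd*rho*A)) = sqrt(2*0.0423*9.81/(0.25 * 1.225 * 5.02655e-05)) = 232.2 m/s

232.2 m/s


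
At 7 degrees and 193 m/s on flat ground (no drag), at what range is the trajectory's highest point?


R = v0^2*sin(2*theta)/g = 193^2*sin(2*7°)/9.81 = 918.588 m
apex_dist = R/2 = 918.588/2 = 459.3 m

459.3 m


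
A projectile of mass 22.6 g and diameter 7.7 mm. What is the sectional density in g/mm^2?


SD = m/d^2 = 22.6/7.7^2 = 0.3812 g/mm^2

0.3812 g/mm^2


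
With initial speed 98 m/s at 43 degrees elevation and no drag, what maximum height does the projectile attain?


H = (v0*sin(theta))^2 / (2g) = (98*sin(43°))^2 / (2*9.81) = 227.7 m

227.7 m


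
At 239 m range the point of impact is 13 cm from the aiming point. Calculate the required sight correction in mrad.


1 mrad subtends 1 cm per 10 m of range, so adj = error_cm / (dist_m / 10) = 13 / (239/10) = 0.5439 mrad

0.5439 mrad


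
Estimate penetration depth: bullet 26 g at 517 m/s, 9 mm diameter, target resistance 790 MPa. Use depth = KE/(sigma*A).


A = pi*(d/2)^2 = pi*(9/2)^2 = 63.6173 mm^2
E = 0.5*m*v^2 = 0.5*0.026*517^2 = 3474.76 J
depth = E/(sigma*A) = 3474.76 J / (790 MPa * 63.6173 mm^2) = 3474.76/(790 * 63.6173) m = 0.0691389 m ≈ 69.14 mm

69.14 mm


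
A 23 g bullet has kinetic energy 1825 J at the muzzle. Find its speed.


v = sqrt(2*E/m) = sqrt(2*1825/0.023) = 398.4 m/s

398.4 m/s


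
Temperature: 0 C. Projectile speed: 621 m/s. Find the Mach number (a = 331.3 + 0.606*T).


a = 331.3 + 0.606*(0) = 331.3 m/s
M = v/a = 621/331.3 = 1.874

1.874


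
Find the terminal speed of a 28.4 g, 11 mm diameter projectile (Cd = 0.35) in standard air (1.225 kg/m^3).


A = pi*(d/2)^2 = pi*(11/2000)^2 = 9.50332e-05 m^2
vt = sqrt(2mg/(Cd*rho*A)) = sqrt(2*0.0284*9.81/(0.35 * 1.225 * 9.50332e-05)) = 116.9 m/s

116.9 m/s


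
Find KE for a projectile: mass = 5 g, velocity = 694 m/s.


E = 0.5*m*v^2 = 0.5*0.005*694^2 = 1204 J

1204 J


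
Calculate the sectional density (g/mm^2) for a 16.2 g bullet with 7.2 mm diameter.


SD = m/d^2 = 16.2/7.2^2 = 0.3125 g/mm^2

0.3125 g/mm^2


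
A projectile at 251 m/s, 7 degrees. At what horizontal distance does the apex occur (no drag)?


R = v0^2*sin(2*theta)/g = 251^2*sin(2*7°)/9.81 = 1553.65 m
apex_dist = R/2 = 1553.65/2 = 776.8 m

776.8 m


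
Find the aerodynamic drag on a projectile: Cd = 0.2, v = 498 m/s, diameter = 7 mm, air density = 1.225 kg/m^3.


A = pi*(d/2)^2 = pi*(7/2000)^2 = 3.84845e-05 m^2
Fd = 0.5*Cd*rho*A*v^2 = 0.5*0.2*1.225*3.84845e-05*498^2 = 1.169 N

1.169 N


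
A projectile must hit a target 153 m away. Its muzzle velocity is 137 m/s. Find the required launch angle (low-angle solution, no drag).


sin(2*theta) = R*g/v0^2 = 153*9.81/137^2 = 0.0799686, theta = arcsin(0.0799686)/2 = 2.293°

2.293 degrees


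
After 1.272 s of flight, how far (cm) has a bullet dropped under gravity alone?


drop = 0.5*g*t^2 = 0.5*9.81*1.272^2 = 7.93621 m ≈ 793.6 cm

793.6 cm


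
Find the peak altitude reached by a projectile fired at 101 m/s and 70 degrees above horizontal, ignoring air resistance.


H = (v0*sin(theta))^2 / (2g) = (101*sin(70°))^2 / (2*9.81) = 459.1 m

459.1 m


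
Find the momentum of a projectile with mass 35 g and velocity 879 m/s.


p = m*v = 0.035*879 = 30.77 kg·m/s

30.77 kg·m/s


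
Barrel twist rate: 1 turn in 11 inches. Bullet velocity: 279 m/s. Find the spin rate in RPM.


twist_m = 11*0.0254 = 0.2794 m
spin = v/twist = 279/0.2794 = 998.5684 rev/s
RPM = spin*60 = 998.5684*60 ≈ 59914 RPM

59914 RPM


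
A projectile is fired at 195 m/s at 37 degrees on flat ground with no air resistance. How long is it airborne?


T = 2*v0*sin(theta)/g = 2*195*sin(37°)/9.81 = 23.93 s

23.93 s


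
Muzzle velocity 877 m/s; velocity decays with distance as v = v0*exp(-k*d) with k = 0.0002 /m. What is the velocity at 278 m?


v = v0*exp(-k*d) = 877*exp(-0.0002*278) = 829.6 m/s

829.6 m/s


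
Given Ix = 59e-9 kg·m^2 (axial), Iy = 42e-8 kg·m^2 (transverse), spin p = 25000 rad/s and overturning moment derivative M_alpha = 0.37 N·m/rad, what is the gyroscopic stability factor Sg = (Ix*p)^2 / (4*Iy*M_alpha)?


Sg = Ix^2 * p^2 / (4 * Iy * M_alpha) = (59e-9)^2 * 25000^2 / (4 * 42e-8 * 0.37) = 3.5

3.5


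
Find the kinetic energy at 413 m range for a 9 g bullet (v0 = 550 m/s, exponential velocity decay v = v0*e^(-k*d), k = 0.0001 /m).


v = v0*exp(-k*d) = 550*exp(-0.0001*413) = 527.748 m/s
E = 0.5*m*v^2 = 0.5*0.009*527.748^2 = 1253 J

1253 J


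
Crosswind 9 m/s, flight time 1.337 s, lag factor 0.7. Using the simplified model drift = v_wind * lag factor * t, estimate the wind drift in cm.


drift = v_wind * lag * t = 9 * 0.7 * 1.337 = 8.4231 m ≈ 842.3 cm

842.3 cm


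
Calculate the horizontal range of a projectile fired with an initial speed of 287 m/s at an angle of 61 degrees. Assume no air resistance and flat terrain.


R = v0^2 * sin(2*theta) / g = 287^2 * sin(2*61°) / 9.81 = 7121 m

7121 m


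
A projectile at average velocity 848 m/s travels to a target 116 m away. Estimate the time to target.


t = d/v = 116/848 = 0.1368 s

0.1368 s


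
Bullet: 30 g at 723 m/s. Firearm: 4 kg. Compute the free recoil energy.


v_r = m_p*v_p/m_gun = 0.03*723/4 = 5.4225 m/s, E_r = 0.5*m_gun*v_r^2 = 0.5*4*5.4225^2 = 58.81 J

58.81 J


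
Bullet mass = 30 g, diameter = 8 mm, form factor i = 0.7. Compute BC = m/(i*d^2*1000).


BC = m/(i*d^2*1000) = 30/(0.7 * 8^2 * 1000) = 0.0006696

0.0006696


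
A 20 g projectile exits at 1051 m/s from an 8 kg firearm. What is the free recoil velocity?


v_recoil = m_p * v_p / m_gun = 0.02 * 1051 / 8 = 2.627 m/s

2.627 m/s


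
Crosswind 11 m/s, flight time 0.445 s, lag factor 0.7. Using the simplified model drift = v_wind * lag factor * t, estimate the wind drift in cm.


drift = v_wind * lag * t = 11 * 0.7 * 0.445 = 3.4265 m ≈ 342.6 cm

342.6 cm


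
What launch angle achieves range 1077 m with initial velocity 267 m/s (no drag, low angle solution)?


sin(2*theta) = R*g/v0^2 = 1077*9.81/267^2 = 0.148205, theta = arcsin(0.148205)/2 = 4.261°

4.261 degrees


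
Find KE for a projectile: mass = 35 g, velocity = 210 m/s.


E = 0.5*m*v^2 = 0.5*0.035*210^2 = 771.8 J

771.8 J


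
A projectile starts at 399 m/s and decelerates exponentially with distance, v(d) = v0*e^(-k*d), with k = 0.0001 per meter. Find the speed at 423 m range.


v = v0*exp(-k*d) = 399*exp(-0.0001*423) = 382.5 m/s

382.5 m/s


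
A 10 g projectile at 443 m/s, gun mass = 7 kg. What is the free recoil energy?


v_r = m_p*v_p/m_gun = 0.01*443/7 = 0.632857 m/s, E_r = 0.5*m_gun*v_r^2 = 0.5*7*0.632857^2 = 1.402 J

1.402 J


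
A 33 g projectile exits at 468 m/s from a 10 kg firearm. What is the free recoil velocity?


v_recoil = m_p * v_p / m_gun = 0.033 * 468 / 10 = 1.544 m/s

1.544 m/s


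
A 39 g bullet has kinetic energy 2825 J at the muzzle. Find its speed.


v = sqrt(2*E/m) = sqrt(2*2825/0.039) = 380.6 m/s

380.6 m/s


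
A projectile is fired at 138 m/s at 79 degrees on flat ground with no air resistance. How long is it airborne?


T = 2*v0*sin(theta)/g = 2*138*sin(79°)/9.81 = 27.62 s

27.62 s


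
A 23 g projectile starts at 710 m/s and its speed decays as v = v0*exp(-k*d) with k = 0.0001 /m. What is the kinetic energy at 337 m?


v = v0*exp(-k*d) = 710*exp(-0.0001*337) = 686.472 m/s
E = 0.5*m*v^2 = 0.5*0.023*686.472^2 = 5419 J

5419 J


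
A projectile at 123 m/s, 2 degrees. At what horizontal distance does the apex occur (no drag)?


R = v0^2*sin(2*theta)/g = 123^2*sin(2*2°)/9.81 = 107.579 m
apex_dist = R/2 = 107.579/2 = 53.79 m

53.79 m


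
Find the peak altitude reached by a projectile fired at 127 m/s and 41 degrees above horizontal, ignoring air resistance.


H = (v0*sin(theta))^2 / (2g) = (127*sin(41°))^2 / (2*9.81) = 353.8 m

353.8 m


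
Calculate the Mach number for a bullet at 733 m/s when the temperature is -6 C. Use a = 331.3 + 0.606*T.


a = 331.3 + 0.606*(-6) = 327.664 m/s
M = v/a = 733/327.664 = 2.237

2.237


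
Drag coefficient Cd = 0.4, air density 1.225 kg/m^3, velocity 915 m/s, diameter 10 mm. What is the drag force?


A = pi*(d/2)^2 = pi*(10/2000)^2 = 7.85398e-05 m^2
Fd = 0.5*Cd*rho*A*v^2 = 0.5*0.4*1.225*7.85398e-05*915^2 = 16.11 N

16.11 N


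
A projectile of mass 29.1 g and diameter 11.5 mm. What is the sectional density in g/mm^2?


SD = m/d^2 = 29.1/11.5^2 = 0.22 g/mm^2

0.22 g/mm^2


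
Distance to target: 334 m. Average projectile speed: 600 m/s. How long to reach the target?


t = d/v = 334/600 = 0.5567 s

0.5567 s


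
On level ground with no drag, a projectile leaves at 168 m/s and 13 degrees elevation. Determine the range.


R = v0^2 * sin(2*theta) / g = 168^2 * sin(2*13°) / 9.81 = 1261 m

1261 m


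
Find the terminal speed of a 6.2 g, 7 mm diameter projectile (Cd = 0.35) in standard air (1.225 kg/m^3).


A = pi*(d/2)^2 = pi*(7/2000)^2 = 3.84845e-05 m^2
vt = sqrt(2mg/(Cd*rho*A)) = sqrt(2*0.0062*9.81/(0.35 * 1.225 * 3.84845e-05)) = 85.86 m/s

85.86 m/s


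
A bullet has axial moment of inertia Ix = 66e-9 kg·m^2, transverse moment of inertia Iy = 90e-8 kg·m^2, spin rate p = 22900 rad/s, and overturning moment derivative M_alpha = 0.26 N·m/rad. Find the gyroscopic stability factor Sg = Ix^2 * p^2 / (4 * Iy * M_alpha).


Sg = Ix^2 * p^2 / (4 * Iy * M_alpha) = (66e-9)^2 * 22900^2 / (4 * 90e-8 * 0.26) = 2.441

2.441


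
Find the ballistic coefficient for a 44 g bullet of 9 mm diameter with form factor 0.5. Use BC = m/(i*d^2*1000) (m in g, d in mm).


BC = m/(i*d^2*1000) = 44/(0.5 * 9^2 * 1000) = 0.001086

0.001086


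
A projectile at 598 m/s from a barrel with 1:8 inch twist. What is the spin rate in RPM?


twist_m = 8*0.0254 = 0.2032 m
spin = v/twist = 598/0.2032 = 2942.913 rev/s
RPM = spin*60 = 2942.913*60 ≈ 176575 RPM

176575 RPM


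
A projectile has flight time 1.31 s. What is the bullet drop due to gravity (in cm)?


drop = 0.5*g*t^2 = 0.5*9.81*1.31^2 = 8.41747 m ≈ 841.7 cm

841.7 cm


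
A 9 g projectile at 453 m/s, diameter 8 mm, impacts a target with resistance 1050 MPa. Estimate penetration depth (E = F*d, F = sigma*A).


A = pi*(d/2)^2 = pi*(8/2)^2 = 50.2655 mm^2
E = 0.5*m*v^2 = 0.5*0.009*453^2 = 923.44 J
depth = E/(sigma*A) = 923.44 J / (1050 MPa * 50.2655 mm^2) = 923.44/(1050 * 50.2655) m = 0.0174964 m ≈ 17.5 mm

17.5 mm


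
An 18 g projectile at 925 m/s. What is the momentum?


p = m*v = 0.018*925 = 16.65 kg·m/s

16.65 kg·m/s


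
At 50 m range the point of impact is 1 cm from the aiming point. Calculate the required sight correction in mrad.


1 mrad subtends 1 cm per 10 m of range, so adj = error_cm / (dist_m / 10) = 1 / (50/10) = 0.2 mrad

0.2 mrad


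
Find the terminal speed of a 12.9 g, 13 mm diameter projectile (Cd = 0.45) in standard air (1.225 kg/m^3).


A = pi*(d/2)^2 = pi*(13/2000)^2 = 1.32732e-04 m^2
vt = sqrt(2mg/(Cd*rho*A)) = sqrt(2*0.0129*9.81/(0.45 * 1.225 * 1.32732e-04)) = 58.81 m/s

58.81 m/s


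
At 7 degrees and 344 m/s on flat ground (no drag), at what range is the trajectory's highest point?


R = v0^2*sin(2*theta)/g = 344^2*sin(2*7°)/9.81 = 2918.25 m
apex_dist = R/2 = 2918.25/2 = 1459 m

1459 m


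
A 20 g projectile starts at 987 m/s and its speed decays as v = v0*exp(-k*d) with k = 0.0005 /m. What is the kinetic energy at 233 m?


v = v0*exp(-k*d) = 987*exp(-0.0005*233) = 878.46 m/s
E = 0.5*m*v^2 = 0.5*0.02*878.46^2 = 7717 J

7717 J


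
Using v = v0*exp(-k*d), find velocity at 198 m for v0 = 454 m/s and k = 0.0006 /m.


v = v0*exp(-k*d) = 454*exp(-0.0006*198) = 403.1 m/s

403.1 m/s


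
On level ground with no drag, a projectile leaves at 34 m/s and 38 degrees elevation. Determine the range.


R = v0^2 * sin(2*theta) / g = 34^2 * sin(2*38°) / 9.81 = 114.3 m

114.3 m


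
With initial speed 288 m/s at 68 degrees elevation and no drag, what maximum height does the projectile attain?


H = (v0*sin(theta))^2 / (2g) = (288*sin(68°))^2 / (2*9.81) = 3634 m

3634 m


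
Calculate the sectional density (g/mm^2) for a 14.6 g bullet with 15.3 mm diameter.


SD = m/d^2 = 14.6/15.3^2 = 0.06237 g/mm^2

0.06237 g/mm^2


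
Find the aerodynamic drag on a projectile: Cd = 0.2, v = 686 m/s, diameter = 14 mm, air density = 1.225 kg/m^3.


A = pi*(d/2)^2 = pi*(14/2000)^2 = 1.53938e-04 m^2
Fd = 0.5*Cd*rho*A*v^2 = 0.5*0.2*1.225*1.53938e-04*686^2 = 8.874 N

8.874 N


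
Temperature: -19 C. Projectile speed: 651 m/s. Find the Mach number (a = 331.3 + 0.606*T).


a = 331.3 + 0.606*(-19) = 319.786 m/s
M = v/a = 651/319.786 = 2.036

2.036


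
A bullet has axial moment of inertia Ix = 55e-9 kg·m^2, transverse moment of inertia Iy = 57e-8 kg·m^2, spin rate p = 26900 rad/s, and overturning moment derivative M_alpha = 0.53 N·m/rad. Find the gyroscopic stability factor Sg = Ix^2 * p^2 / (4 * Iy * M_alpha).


Sg = Ix^2 * p^2 / (4 * Iy * M_alpha) = (55e-9)^2 * 26900^2 / (4 * 57e-8 * 0.53) = 1.811

1.811


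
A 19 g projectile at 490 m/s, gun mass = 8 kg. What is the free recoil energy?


v_r = m_p*v_p/m_gun = 0.019*490/8 = 1.16375 m/s, E_r = 0.5*m_gun*v_r^2 = 0.5*8*1.16375^2 = 5.417 J

5.417 J


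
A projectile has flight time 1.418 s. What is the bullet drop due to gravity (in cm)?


drop = 0.5*g*t^2 = 0.5*9.81*1.418^2 = 9.8626 m ≈ 986.3 cm

986.3 cm


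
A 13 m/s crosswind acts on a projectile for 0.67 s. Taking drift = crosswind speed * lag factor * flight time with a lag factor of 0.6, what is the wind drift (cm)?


drift = v_wind * lag * t = 13 * 0.6 * 0.67 = 5.226 m ≈ 522.6 cm

522.6 cm


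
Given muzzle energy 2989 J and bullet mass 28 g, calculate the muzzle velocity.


v = sqrt(2*E/m) = sqrt(2*2989/0.028) = 462.1 m/s

462.1 m/s


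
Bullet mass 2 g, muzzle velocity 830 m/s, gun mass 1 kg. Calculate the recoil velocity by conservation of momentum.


v_recoil = m_p * v_p / m_gun = 0.002 * 830 / 1 = 1.66 m/s

1.66 m/s


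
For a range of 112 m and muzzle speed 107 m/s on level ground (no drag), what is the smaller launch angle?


sin(2*theta) = R*g/v0^2 = 112*9.81/107^2 = 0.0959665, theta = arcsin(0.0959665)/2 = 2.753°

2.753 degrees


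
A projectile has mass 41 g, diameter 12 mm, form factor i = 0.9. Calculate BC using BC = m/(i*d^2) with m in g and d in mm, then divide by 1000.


BC = m/(i*d^2*1000) = 41/(0.9 * 12^2 * 1000) = 0.0003164

0.0003164


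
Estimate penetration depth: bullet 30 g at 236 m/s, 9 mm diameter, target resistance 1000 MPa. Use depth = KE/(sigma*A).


A = pi*(d/2)^2 = pi*(9/2)^2 = 63.6173 mm^2
E = 0.5*m*v^2 = 0.5*0.03*236^2 = 835.44 J
depth = E/(sigma*A) = 835.44 J / (1000 MPa * 63.6173 mm^2) = 835.44/(1000 * 63.6173) m = 0.0131323 m ≈ 13.13 mm

13.13 mm


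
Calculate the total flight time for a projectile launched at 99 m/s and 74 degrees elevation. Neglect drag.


T = 2*v0*sin(theta)/g = 2*99*sin(74°)/9.81 = 19.4 s

19.4 s


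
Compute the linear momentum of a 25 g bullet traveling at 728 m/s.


p = m*v = 0.025*728 = 18.2 kg·m/s

18.2 kg·m/s


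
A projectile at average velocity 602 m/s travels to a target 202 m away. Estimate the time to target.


t = d/v = 202/602 = 0.3355 s

0.3355 s


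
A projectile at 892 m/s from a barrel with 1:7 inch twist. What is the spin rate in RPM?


twist_m = 7*0.0254 = 0.1778 m
spin = v/twist = 892/0.1778 = 5016.873 rev/s
RPM = spin*60 = 5016.873*60 ≈ 301012 RPM

301012 RPM


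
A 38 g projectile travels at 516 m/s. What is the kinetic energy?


E = 0.5*m*v^2 = 0.5*0.038*516^2 = 5059 J

5059 J


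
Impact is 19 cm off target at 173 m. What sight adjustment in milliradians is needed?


1 mrad subtends 1 cm per 10 m of range, so adj = error_cm / (dist_m / 10) = 19 / (173/10) = 1.098 mrad

1.098 mrad


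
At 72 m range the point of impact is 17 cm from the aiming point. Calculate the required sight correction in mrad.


1 mrad subtends 1 cm per 10 m of range, so adj = error_cm / (dist_m / 10) = 17 / (72/10) = 2.361 mrad

2.361 mrad


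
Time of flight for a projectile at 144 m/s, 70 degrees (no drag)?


T = 2*v0*sin(theta)/g = 2*144*sin(70°)/9.81 = 27.59 s

27.59 s


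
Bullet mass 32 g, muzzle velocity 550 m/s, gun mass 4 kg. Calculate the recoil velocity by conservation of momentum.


v_recoil = m_p * v_p / m_gun = 0.032 * 550 / 4 = 4.4 m/s

4.4 m/s


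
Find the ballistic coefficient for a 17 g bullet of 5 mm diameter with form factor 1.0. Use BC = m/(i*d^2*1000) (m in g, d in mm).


BC = m/(i*d^2*1000) = 17/(1.0 * 5^2 * 1000) = 0.00068

0.00068


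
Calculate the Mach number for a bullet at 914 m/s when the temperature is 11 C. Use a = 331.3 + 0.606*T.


a = 331.3 + 0.606*(11) = 337.966 m/s
M = v/a = 914/337.966 = 2.704

2.704


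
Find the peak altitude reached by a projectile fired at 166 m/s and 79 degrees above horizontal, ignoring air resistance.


H = (v0*sin(theta))^2 / (2g) = (166*sin(79°))^2 / (2*9.81) = 1353 m

1353 m


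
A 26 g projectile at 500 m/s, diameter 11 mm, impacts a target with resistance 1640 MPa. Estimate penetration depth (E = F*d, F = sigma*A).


A = pi*(d/2)^2 = pi*(11/2)^2 = 95.0332 mm^2
E = 0.5*m*v^2 = 0.5*0.026*500^2 = 3250 J
depth = E/(sigma*A) = 3250 J / (1640 MPa * 95.0332 mm^2) = 3250/(1640 * 95.0332) m = 0.0208528 m ≈ 20.85 mm

20.85 mm


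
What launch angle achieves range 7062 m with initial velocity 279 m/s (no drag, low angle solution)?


sin(2*theta) = R*g/v0^2 = 7062*9.81/279^2 = 0.889997, theta = arcsin(0.889997)/2 = 31.44°

31.44 degrees


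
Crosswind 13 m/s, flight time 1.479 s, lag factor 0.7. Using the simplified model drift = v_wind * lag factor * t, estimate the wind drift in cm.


drift = v_wind * lag * t = 13 * 0.7 * 1.479 = 13.4589 m ≈ 1346 cm

1346 cm


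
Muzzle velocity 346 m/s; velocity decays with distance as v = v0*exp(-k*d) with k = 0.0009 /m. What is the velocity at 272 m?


v = v0*exp(-k*d) = 346*exp(-0.0009*272) = 270.9 m/s

270.9 m/s


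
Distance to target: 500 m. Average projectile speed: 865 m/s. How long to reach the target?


t = d/v = 500/865 = 0.578 s

0.578 s


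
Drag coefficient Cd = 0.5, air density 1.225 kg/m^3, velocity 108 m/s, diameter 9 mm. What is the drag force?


A = pi*(d/2)^2 = pi*(9/2000)^2 = 6.36173e-05 m^2
Fd = 0.5*Cd*rho*A*v^2 = 0.5*0.5*1.225*6.36173e-05*108^2 = 0.2272 N

0.2272 N


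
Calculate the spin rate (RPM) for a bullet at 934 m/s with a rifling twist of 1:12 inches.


twist_m = 12*0.0254 = 0.3048 m
spin = v/twist = 934/0.3048 = 3064.304 rev/s
RPM = spin*60 = 3064.304*60 ≈ 183858 RPM

183858 RPM


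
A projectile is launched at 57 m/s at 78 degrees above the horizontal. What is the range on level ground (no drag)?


R = v0^2 * sin(2*theta) / g = 57^2 * sin(2*78°) / 9.81 = 134.7 m

134.7 m


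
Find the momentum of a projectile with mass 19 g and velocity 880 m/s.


p = m*v = 0.019*880 = 16.72 kg·m/s

16.72 kg·m/s


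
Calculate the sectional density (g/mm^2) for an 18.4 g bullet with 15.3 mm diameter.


SD = m/d^2 = 18.4/15.3^2 = 0.0786 g/mm^2

0.0786 g/mm^2


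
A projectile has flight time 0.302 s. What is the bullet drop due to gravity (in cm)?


drop = 0.5*g*t^2 = 0.5*9.81*0.302^2 = 0.447356 m ≈ 44.74 cm

44.74 cm
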